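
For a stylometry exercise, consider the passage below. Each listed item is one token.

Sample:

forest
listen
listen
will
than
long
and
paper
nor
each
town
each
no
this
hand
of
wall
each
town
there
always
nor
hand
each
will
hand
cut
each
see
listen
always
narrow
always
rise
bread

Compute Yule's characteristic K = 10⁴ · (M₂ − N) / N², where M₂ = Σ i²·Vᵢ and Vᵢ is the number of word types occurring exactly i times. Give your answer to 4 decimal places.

Frequencies: each:5, listen:3, hand:3, always:3, will:2, nor:2, town:2, forest:1, than:1, long:1, and:1, paper:1, no:1, this:1, of:1, wall:1, there:1, cut:1, see:1, narrow:1, … (2 more, each freq 1)
N = 35. Frequency spectrum: V_1=15, V_2=3, V_3=3, V_5=1
M₂ = 1²·15 + 2²·3 + 3²·3 + 5²·1 = 79
K = 10000 × (79 − 35) / 35² = 359.1837

359.1837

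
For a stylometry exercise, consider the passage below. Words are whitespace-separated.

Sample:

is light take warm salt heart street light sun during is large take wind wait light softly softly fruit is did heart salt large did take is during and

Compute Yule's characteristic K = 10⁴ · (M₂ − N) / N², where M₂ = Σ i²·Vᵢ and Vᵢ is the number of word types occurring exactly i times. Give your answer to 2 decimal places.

428.06

Frequencies: is:4, light:3, take:3, salt:2, heart:2, during:2, large:2, softly:2, did:2, warm:1, street:1, sun:1, wind:1, wait:1, fruit:1, and:1
N = 29. Frequency spectrum: V_1=7, V_2=6, V_3=2, V_4=1
M₂ = 1²·7 + 2²·6 + 3²·2 + 4²·1 = 65
K = 10000 × (65 − 29) / 29² = 428.06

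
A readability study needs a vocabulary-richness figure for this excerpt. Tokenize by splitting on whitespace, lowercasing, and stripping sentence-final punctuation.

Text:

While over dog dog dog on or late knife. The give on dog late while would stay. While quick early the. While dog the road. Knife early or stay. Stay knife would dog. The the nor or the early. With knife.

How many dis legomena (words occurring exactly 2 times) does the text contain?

3

Frequencies: dog:6, the:6, while:4, knife:4, or:3, stay:3, early:3, on:2, late:2, would:2, over:1, give:1, quick:1, road:1, nor:1, with:1
Words with frequency 2: late, on, would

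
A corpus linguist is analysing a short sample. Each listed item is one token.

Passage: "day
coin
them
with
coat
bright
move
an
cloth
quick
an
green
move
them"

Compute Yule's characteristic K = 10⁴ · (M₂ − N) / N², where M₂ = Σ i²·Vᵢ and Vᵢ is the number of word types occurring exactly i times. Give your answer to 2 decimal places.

306.12

Frequencies: them:2, move:2, an:2, day:1, coin:1, with:1, coat:1, bright:1, cloth:1, quick:1, green:1
N = 14. Frequency spectrum: V_1=8, V_2=3
M₂ = 1²·8 + 2²·3 = 20
K = 10000 × (20 − 14) / 14² = 306.12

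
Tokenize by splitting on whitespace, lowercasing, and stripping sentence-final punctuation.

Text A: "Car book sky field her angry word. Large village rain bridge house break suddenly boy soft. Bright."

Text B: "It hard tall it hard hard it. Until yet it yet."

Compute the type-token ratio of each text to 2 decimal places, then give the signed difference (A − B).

TTR(A) = 17/17 = 1.00
TTR(B) = 5/11 = 0.45
Difference = 1.00 − 0.45 = 0.55

0.55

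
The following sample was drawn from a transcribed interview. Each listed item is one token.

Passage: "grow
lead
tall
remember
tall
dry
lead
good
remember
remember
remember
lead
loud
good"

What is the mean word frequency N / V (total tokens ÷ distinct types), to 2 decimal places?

2.00

N = 14 tokens, V = 7 types.
Mean frequency = N / V = 14 / 7 = 2.00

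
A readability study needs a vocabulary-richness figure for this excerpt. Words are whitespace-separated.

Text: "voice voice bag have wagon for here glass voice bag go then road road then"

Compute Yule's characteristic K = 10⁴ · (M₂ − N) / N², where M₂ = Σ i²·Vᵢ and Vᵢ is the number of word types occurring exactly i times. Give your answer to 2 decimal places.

533.33

Frequencies: voice:3, bag:2, then:2, road:2, have:1, wagon:1, for:1, here:1, glass:1, go:1
N = 15. Frequency spectrum: V_1=6, V_2=3, V_3=1
M₂ = 1²·6 + 2²·3 + 3²·1 = 27
K = 10000 × (27 − 15) / 15² = 533.33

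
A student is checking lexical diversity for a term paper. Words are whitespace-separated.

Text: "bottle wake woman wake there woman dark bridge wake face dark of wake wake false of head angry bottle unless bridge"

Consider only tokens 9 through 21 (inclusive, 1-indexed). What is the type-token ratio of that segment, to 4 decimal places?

Segment tokens 9–21: wake, face, dark, of, wake, wake, false, of, head, angry, bottle, unless, bridge
Segment N = 13, segment V = 10.
TTR = 10 / 13 = 0.7692

0.7692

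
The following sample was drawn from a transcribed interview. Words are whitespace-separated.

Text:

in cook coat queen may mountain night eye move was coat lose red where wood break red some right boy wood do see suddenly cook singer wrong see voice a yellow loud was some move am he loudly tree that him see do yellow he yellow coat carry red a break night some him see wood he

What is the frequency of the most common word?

Frequencies: see:4, coat:3, red:3, wood:3, some:3, yellow:3, he:3, cook:2, night:2, move:2, was:2, break:2, do:2, a:2, him:2, in:1, queen:1, may:1, mountain:1, eye:1, … (14 more, each freq 1)
Most common: 'see' with frequency 4.

4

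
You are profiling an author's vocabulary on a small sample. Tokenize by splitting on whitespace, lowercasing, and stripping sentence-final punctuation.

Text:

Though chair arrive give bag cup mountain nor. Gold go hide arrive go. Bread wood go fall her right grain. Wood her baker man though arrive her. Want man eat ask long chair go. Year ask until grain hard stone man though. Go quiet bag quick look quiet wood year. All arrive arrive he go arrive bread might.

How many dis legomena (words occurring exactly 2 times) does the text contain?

Frequencies: arrive:6, go:6, though:3, wood:3, her:3, man:3, chair:2, bag:2, bread:2, grain:2, ask:2, year:2, quiet:2, give:1, cup:1, mountain:1, nor:1, gold:1, hide:1, fall:1, … (13 more, each freq 1)
Words with frequency 2: ask, bag, bread, chair, grain, quiet, year

7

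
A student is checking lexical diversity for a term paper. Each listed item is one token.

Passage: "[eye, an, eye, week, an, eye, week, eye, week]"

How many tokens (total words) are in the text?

Tokens: eye, an, eye, week, an, eye, week, eye, week
N = 9

9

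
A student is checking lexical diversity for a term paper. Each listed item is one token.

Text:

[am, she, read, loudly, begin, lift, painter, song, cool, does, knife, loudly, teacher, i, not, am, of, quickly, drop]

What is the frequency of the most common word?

Frequencies: am:2, loudly:2, she:1, read:1, begin:1, lift:1, painter:1, song:1, cool:1, does:1, knife:1, teacher:1, i:1, not:1, of:1, quickly:1, drop:1
Most common: 'am' with frequency 2.

2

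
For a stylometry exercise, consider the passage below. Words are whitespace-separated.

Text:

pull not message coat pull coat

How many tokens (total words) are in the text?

Tokens: pull, not, message, coat, pull, coat
N = 6

6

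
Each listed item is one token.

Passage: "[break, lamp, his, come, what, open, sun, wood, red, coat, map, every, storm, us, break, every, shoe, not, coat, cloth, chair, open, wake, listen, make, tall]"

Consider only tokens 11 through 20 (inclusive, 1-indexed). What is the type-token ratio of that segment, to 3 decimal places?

0.900

Segment tokens 11–20: map, every, storm, us, break, every, shoe, not, coat, cloth
Segment N = 10, segment V = 9.
TTR = 9 / 10 = 0.900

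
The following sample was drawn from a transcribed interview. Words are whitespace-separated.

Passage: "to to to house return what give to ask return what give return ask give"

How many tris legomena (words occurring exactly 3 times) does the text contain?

2

Frequencies: to:4, return:3, give:3, what:2, ask:2, house:1
Words with frequency 3: give, return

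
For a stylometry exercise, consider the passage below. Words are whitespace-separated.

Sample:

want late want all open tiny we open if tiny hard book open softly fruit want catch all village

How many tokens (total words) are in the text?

19

Tokens: want, late, want, all, open, tiny, we, open, if, tiny, hard, book, open, softly, fruit, want, catch, all, village
N = 19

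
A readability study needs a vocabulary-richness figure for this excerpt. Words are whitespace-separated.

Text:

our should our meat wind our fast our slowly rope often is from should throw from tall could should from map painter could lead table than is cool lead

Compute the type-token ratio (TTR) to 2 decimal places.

0.66

N = 29 tokens, V = 19 types.
TTR = V / N = 19 / 29 = 0.66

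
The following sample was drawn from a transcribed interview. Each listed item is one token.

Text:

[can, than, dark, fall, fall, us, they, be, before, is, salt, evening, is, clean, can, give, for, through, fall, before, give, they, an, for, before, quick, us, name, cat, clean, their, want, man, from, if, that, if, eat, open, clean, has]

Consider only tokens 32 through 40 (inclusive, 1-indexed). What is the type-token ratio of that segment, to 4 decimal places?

Segment tokens 32–40: want, man, from, if, that, if, eat, open, clean
Segment N = 9, segment V = 8.
TTR = 8 / 9 = 0.8889

0.8889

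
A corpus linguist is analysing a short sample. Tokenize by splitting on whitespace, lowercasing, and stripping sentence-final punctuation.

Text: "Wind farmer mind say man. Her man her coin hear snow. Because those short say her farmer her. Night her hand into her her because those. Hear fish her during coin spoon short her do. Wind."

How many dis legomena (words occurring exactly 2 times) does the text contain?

9

Frequencies: her:9, wind:2, farmer:2, say:2, man:2, coin:2, hear:2, because:2, those:2, short:2, mind:1, snow:1, night:1, hand:1, into:1, fish:1, during:1, spoon:1, do:1
Words with frequency 2: because, coin, farmer, hear, man, say, short, those, wind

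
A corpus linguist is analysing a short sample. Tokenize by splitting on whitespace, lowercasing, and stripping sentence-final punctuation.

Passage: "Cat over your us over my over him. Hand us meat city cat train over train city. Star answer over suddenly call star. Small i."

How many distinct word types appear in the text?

16

Distinct types: {answer, call, cat, city, hand, him, i, meat, my, over, small, star, suddenly, train, us, your}
V = 16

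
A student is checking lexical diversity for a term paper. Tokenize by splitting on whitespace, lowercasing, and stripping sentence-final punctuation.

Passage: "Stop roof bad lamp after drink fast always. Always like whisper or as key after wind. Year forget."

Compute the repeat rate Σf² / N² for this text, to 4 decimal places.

Frequencies: after:2, always:2, stop:1, roof:1, bad:1, lamp:1, drink:1, fast:1, like:1, whisper:1, or:1, as:1, key:1, wind:1, year:1, forget:1
Σf² = 22; N² = 324
Repeat rate = 22 / 324 = 0.0679

0.0679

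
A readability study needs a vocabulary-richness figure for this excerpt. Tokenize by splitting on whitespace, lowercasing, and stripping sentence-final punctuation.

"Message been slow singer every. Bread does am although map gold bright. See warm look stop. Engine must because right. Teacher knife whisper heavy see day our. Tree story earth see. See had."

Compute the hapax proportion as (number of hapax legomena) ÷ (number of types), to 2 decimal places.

Frequencies: see:4, message:1, been:1, slow:1, singer:1, every:1, bread:1, does:1, am:1, although:1, map:1, gold:1, bright:1, warm:1, look:1, stop:1, engine:1, must:1, because:1, right:1, … (10 more, each freq 1)
Hapax count = 29; type count = 30.
Ratio = 29 / 30 = 0.97

0.97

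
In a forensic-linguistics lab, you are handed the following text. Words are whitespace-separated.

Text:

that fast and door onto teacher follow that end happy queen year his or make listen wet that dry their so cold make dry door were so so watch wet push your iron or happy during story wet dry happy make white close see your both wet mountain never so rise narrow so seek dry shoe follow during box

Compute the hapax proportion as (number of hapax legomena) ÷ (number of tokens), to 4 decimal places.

0.4576

Frequencies: so:5, wet:4, dry:4, that:3, happy:3, make:3, door:2, follow:2, or:2, your:2, during:2, fast:1, and:1, onto:1, teacher:1, end:1, queen:1, year:1, his:1, listen:1, … (18 more, each freq 1)
Hapax count = 27; token count = 59.
Ratio = 27 / 59 = 0.4576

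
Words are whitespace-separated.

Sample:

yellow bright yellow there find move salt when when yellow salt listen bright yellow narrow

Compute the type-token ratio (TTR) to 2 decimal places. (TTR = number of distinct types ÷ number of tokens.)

N = 15 tokens, V = 9 types.
TTR = V / N = 9 / 15 = 0.60

0.60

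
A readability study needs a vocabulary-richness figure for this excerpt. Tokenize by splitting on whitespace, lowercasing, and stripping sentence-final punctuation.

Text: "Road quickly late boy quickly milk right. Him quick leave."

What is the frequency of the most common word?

2

Frequencies: quickly:2, road:1, late:1, boy:1, milk:1, right:1, him:1, quick:1, leave:1
Most common: 'quickly' with frequency 2.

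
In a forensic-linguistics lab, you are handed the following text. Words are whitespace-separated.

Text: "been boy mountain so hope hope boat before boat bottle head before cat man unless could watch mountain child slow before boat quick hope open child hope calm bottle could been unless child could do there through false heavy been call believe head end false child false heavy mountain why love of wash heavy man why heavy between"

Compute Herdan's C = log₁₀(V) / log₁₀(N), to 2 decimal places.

N = 58, V = 32.
log₁₀(V) = 1.505150, log₁₀(N) = 1.763428
C = 1.505150 / 1.763428 = 0.85

0.85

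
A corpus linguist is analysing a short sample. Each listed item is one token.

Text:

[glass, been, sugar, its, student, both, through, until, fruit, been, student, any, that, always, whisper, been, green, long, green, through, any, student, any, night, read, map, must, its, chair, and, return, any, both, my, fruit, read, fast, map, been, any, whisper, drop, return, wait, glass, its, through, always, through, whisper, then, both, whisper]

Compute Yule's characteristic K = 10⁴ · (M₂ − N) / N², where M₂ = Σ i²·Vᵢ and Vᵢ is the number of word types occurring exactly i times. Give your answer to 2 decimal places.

Frequencies: any:5, been:4, through:4, whisper:4, its:3, student:3, both:3, glass:2, fruit:2, always:2, green:2, read:2, map:2, return:2, sugar:1, until:1, that:1, long:1, night:1, must:1, … (7 more, each freq 1)
N = 53. Frequency spectrum: V_1=13, V_2=7, V_3=3, V_4=3, V_5=1
M₂ = 1²·13 + 2²·7 + 3²·3 + 4²·3 + 5²·1 = 141
K = 10000 × (141 − 53) / 53² = 313.28

313.28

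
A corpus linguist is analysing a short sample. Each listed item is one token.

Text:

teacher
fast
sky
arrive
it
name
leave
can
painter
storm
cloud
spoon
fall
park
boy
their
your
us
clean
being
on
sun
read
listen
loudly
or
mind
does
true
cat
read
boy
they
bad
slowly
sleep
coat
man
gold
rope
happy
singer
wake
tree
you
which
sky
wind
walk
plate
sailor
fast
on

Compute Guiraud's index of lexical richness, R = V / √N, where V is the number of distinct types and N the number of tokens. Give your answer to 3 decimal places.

N = 53, V = 48.
√N = 7.280110
R = 48 / 7.280110 = 6.593

6.593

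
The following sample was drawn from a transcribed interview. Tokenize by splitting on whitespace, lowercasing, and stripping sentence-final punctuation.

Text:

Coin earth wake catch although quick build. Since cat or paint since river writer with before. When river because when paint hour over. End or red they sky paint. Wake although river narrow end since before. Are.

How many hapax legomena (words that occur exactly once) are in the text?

16

Frequencies: since:3, paint:3, river:3, wake:2, although:2, or:2, before:2, when:2, end:2, coin:1, earth:1, catch:1, quick:1, build:1, cat:1, writer:1, with:1, because:1, hour:1, over:1, … (5 more, each freq 1)
Hapax (freq=1): are, because, build, cat, catch, coin, earth, hour, narrow, over, quick, red, sky, they, with, writer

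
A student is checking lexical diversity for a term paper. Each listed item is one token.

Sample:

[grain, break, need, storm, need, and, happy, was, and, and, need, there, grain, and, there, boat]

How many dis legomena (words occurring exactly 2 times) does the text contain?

2

Frequencies: and:4, need:3, grain:2, there:2, break:1, storm:1, happy:1, was:1, boat:1
Words with frequency 2: grain, there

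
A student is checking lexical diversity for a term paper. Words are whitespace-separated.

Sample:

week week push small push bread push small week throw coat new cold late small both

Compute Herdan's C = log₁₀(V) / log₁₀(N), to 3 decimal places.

N = 16, V = 10.
log₁₀(V) = 1.000000, log₁₀(N) = 1.204120
C = 1.000000 / 1.204120 = 0.830

0.830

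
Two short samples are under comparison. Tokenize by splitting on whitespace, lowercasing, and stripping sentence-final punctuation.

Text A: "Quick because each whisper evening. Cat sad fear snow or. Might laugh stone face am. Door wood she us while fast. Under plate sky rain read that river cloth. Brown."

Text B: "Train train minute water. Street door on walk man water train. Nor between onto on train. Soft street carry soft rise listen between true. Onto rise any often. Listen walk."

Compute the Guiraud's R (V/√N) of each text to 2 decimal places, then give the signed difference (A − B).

A: V=30, N=30, R=5.48
B: V=18, N=30, R=3.29
Difference = 5.48 − 3.29 = 2.19

2.19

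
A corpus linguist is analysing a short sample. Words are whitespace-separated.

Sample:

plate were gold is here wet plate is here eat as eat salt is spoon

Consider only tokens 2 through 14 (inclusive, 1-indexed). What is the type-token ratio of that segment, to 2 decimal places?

0.69

Segment tokens 2–14: were, gold, is, here, wet, plate, is, here, eat, as, eat, salt, is
Segment N = 13, segment V = 9.
TTR = 9 / 13 = 0.69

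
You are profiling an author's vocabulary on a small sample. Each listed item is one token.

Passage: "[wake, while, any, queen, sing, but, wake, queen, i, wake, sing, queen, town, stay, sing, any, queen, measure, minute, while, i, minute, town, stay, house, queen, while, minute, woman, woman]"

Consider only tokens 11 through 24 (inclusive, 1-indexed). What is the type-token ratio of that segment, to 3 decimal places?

0.643

Segment tokens 11–24: sing, queen, town, stay, sing, any, queen, measure, minute, while, i, minute, town, stay
Segment N = 14, segment V = 9.
TTR = 9 / 14 = 0.643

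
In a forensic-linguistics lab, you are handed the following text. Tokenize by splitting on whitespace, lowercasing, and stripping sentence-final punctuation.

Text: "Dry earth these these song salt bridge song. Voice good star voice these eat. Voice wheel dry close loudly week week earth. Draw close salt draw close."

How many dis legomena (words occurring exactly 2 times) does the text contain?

Frequencies: these:3, voice:3, close:3, dry:2, earth:2, song:2, salt:2, week:2, draw:2, bridge:1, good:1, star:1, eat:1, wheel:1, loudly:1
Words with frequency 2: draw, dry, earth, salt, song, week

6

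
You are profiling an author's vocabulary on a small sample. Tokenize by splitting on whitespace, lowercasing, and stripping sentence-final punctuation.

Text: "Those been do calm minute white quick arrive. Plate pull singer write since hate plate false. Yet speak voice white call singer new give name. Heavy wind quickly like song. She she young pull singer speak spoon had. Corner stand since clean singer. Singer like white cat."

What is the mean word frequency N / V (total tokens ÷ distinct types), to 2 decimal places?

N = 47 tokens, V = 35 types.
Mean frequency = N / V = 47 / 35 = 1.34

1.34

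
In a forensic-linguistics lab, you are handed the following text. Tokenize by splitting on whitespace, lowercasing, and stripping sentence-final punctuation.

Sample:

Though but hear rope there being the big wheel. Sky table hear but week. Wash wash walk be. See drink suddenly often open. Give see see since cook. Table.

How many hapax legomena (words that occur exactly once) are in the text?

Frequencies: see:3, but:2, hear:2, table:2, wash:2, though:1, rope:1, there:1, being:1, the:1, big:1, wheel:1, sky:1, week:1, walk:1, be:1, drink:1, suddenly:1, often:1, open:1, … (3 more, each freq 1)
Hapax (freq=1): be, being, big, cook, drink, give, often, open, rope, since, sky, suddenly, the, there, though, walk, week, wheel

18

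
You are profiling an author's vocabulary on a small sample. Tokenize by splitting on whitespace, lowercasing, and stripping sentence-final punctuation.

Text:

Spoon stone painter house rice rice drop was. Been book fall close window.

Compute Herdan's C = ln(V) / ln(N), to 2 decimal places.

N = 13, V = 12.
ln(V) = 2.484907, ln(N) = 2.564949
C = 2.484907 / 2.564949 = 0.97

0.97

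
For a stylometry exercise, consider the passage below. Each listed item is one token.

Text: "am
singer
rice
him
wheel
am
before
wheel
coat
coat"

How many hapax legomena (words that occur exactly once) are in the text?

Frequencies: am:2, wheel:2, coat:2, singer:1, rice:1, him:1, before:1
Hapax (freq=1): before, him, rice, singer

4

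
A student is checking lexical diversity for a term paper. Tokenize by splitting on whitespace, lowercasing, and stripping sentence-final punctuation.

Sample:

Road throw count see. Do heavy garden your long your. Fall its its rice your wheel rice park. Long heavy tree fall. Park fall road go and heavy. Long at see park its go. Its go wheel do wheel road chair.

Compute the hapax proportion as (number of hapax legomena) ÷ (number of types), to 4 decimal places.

0.3684

Frequencies: its:4, road:3, heavy:3, your:3, long:3, fall:3, wheel:3, park:3, go:3, see:2, do:2, rice:2, throw:1, count:1, garden:1, tree:1, and:1, at:1, chair:1
Hapax count = 7; type count = 19.
Ratio = 7 / 19 = 0.3684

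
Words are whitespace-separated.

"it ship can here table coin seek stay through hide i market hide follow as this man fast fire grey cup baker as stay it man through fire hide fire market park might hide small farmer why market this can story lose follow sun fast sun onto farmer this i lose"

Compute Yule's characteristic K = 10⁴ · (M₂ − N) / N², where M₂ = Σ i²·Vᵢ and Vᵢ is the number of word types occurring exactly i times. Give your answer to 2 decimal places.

207.61

Frequencies: hide:4, market:3, this:3, fire:3, it:2, can:2, stay:2, through:2, i:2, follow:2, as:2, man:2, fast:2, farmer:2, lose:2, sun:2, ship:1, here:1, table:1, coin:1, … (10 more, each freq 1)
N = 51. Frequency spectrum: V_1=14, V_2=12, V_3=3, V_4=1
M₂ = 1²·14 + 2²·12 + 3²·3 + 4²·1 = 105
K = 10000 × (105 − 51) / 51² = 207.61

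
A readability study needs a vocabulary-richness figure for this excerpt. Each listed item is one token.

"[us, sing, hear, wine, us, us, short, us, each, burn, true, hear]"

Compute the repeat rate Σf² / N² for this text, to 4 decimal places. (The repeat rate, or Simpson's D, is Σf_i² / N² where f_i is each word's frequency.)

Frequencies: us:4, hear:2, sing:1, wine:1, short:1, each:1, burn:1, true:1
Σf² = 26; N² = 144
Repeat rate = 26 / 144 = 0.1806

0.1806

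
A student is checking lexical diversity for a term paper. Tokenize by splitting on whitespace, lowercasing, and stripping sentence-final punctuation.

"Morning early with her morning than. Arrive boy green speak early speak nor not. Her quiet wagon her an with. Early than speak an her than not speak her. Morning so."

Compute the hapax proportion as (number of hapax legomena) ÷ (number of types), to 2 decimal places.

0.47

Frequencies: her:5, speak:4, morning:3, early:3, than:3, with:2, not:2, an:2, arrive:1, boy:1, green:1, nor:1, quiet:1, wagon:1, so:1
Hapax count = 7; type count = 15.
Ratio = 7 / 15 = 0.47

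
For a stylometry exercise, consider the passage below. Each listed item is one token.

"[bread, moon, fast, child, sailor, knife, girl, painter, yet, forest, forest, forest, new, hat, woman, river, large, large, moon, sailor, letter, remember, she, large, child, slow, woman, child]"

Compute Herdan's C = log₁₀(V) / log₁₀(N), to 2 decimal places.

0.88

N = 28, V = 19.
log₁₀(V) = 1.278754, log₁₀(N) = 1.447158
C = 1.278754 / 1.447158 = 0.88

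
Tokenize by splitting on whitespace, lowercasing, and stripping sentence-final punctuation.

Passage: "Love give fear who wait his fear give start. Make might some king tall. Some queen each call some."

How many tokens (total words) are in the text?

Tokens: love, give, fear, who, wait, his, fear, give, start, make, might, some, king, tall, some, queen, each, call, some
N = 19

19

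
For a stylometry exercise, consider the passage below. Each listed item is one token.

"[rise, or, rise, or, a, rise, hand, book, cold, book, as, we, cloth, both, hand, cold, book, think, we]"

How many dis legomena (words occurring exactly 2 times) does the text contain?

Frequencies: rise:3, book:3, or:2, hand:2, cold:2, we:2, a:1, as:1, cloth:1, both:1, think:1
Words with frequency 2: cold, hand, or, we

4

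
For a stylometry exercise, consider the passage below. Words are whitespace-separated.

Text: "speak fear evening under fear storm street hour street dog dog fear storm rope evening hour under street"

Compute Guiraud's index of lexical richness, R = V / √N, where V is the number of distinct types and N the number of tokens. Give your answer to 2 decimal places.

2.12

N = 18, V = 9.
√N = 4.242641
R = 9 / 4.242641 = 2.12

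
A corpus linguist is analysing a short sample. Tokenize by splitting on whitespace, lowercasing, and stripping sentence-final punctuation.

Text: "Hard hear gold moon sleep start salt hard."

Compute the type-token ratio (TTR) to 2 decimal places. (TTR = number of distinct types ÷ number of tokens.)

0.88

N = 8 tokens, V = 7 types.
TTR = V / N = 7 / 8 = 0.88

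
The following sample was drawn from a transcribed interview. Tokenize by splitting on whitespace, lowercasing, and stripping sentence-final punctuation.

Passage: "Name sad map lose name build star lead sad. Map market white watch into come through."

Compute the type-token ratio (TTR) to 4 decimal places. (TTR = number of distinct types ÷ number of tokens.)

N = 16 tokens, V = 13 types.
TTR = V / N = 13 / 16 = 0.8125

0.8125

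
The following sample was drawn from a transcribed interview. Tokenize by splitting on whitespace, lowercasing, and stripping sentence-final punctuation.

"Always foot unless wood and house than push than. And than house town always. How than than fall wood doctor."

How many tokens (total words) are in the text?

Tokens: always, foot, unless, wood, and, house, than, push, than, and, than, house, town, always, how, than, than, fall, wood, doctor
N = 20

20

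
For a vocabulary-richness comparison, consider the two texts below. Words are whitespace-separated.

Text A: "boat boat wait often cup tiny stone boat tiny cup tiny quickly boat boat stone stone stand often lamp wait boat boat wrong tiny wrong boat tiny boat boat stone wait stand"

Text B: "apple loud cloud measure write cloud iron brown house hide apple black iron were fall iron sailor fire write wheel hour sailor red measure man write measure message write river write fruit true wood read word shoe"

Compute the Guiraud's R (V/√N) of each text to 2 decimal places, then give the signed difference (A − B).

A: V=10, N=32, R=1.77
B: V=26, N=37, R=4.27
Difference = 1.77 − 4.27 = -2.50

-2.50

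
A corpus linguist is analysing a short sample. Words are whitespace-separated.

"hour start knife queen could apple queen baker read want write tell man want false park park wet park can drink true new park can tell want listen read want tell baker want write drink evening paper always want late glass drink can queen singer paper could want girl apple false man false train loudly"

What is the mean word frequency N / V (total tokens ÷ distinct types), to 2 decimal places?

N = 55 tokens, V = 29 types.
Mean frequency = N / V = 55 / 29 = 1.90

1.90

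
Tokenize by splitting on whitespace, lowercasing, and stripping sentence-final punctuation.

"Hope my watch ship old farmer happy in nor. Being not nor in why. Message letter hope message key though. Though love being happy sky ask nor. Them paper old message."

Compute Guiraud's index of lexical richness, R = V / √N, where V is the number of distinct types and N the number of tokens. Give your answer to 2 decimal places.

N = 31, V = 21.
√N = 5.567764
R = 21 / 5.567764 = 3.77

3.77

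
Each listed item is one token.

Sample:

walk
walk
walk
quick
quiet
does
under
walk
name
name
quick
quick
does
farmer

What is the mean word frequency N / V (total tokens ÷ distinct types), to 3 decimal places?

2.000

N = 14 tokens, V = 7 types.
Mean frequency = N / V = 14 / 7 = 2.000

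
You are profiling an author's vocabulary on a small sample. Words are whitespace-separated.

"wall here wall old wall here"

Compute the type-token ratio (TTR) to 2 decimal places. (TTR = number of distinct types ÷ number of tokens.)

0.50

N = 6 tokens, V = 3 types.
TTR = V / N = 3 / 6 = 0.50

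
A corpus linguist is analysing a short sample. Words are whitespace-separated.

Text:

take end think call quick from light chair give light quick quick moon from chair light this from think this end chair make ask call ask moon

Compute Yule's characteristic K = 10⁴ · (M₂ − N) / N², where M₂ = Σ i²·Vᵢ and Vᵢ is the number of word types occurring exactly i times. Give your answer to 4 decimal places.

Frequencies: quick:3, from:3, light:3, chair:3, end:2, think:2, call:2, moon:2, this:2, ask:2, take:1, give:1, make:1
N = 27. Frequency spectrum: V_1=3, V_2=6, V_3=4
M₂ = 1²·3 + 2²·6 + 3²·4 = 63
K = 10000 × (63 − 27) / 27² = 493.8272

493.8272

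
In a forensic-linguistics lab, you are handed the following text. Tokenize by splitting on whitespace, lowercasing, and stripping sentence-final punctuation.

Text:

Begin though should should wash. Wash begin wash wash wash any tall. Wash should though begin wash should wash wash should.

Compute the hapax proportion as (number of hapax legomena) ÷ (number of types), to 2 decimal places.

0.33

Frequencies: wash:9, should:5, begin:3, though:2, any:1, tall:1
Hapax count = 2; type count = 6.
Ratio = 2 / 6 = 0.33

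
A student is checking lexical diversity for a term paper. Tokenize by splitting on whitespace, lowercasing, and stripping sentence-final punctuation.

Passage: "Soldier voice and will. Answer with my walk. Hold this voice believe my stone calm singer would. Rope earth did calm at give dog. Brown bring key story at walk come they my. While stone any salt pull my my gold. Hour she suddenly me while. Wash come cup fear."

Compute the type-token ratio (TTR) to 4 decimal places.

N = 50 tokens, V = 39 types.
TTR = V / N = 39 / 50 = 0.7800

0.7800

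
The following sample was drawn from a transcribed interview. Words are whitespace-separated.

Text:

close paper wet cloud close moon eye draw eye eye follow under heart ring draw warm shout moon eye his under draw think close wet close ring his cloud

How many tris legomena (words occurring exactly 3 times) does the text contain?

Frequencies: close:4, eye:4, draw:3, wet:2, cloud:2, moon:2, under:2, ring:2, his:2, paper:1, follow:1, heart:1, warm:1, shout:1, think:1
Words with frequency 3: draw

1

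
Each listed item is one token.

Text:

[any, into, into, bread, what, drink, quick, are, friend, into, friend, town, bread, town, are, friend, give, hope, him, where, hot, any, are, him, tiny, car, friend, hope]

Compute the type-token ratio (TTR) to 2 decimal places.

0.57

N = 28 tokens, V = 16 types.
TTR = V / N = 16 / 28 = 0.57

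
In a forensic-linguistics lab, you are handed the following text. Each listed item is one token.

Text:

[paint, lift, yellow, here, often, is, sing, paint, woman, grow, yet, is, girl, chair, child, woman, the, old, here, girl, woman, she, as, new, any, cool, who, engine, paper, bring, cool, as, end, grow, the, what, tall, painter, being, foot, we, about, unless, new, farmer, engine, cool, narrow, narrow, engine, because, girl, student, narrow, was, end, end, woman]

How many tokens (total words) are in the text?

58

Tokens: paint, lift, yellow, here, often, is, sing, paint, woman, grow, yet, is, girl, chair, child, woman, the, old, here, girl, woman, she, as, new, any, cool, who, engine, paper, bring, cool, as, end, grow, the, what, tall, painter, being, foot, we, about, unless, new, farmer, engine, cool, narrow, narrow, engine, because, girl, student, narrow, was, end, end, woman
N = 58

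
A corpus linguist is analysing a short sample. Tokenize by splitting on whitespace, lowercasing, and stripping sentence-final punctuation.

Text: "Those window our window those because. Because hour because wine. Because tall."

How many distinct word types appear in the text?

7

Distinct types: {because, hour, our, tall, those, window, wine}
V = 7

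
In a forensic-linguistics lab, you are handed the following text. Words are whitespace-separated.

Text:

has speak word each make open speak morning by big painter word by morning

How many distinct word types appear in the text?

Distinct types: {big, by, each, has, make, morning, open, painter, speak, word}
V = 10

10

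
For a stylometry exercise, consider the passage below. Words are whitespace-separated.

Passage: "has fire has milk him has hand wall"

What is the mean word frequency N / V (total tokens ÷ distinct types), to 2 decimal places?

N = 8 tokens, V = 6 types.
Mean frequency = N / V = 8 / 6 = 1.33

1.33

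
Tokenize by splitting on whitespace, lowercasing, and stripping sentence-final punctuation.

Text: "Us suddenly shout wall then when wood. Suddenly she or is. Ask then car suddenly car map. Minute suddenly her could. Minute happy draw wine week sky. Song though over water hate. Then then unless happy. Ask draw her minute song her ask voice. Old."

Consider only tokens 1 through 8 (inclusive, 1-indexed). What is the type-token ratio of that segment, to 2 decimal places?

0.88

Segment tokens 1–8: us, suddenly, shout, wall, then, when, wood, suddenly
Segment N = 8, segment V = 7.
TTR = 7 / 8 = 0.88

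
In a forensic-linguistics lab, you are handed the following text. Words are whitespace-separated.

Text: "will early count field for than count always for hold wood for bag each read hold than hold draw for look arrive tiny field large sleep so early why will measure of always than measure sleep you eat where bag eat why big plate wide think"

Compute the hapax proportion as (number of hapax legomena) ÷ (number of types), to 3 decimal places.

Frequencies: for:4, than:3, hold:3, will:2, early:2, count:2, field:2, always:2, bag:2, sleep:2, why:2, measure:2, eat:2, wood:1, each:1, read:1, draw:1, look:1, arrive:1, tiny:1, … (9 more, each freq 1)
Hapax count = 16; type count = 29.
Ratio = 16 / 29 = 0.552

0.552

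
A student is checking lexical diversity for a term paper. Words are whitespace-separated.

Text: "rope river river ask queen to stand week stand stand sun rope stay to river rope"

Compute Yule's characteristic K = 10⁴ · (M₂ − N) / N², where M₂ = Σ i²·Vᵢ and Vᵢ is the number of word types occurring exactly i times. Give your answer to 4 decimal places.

Frequencies: rope:3, river:3, stand:3, to:2, ask:1, queen:1, week:1, sun:1, stay:1
N = 16. Frequency spectrum: V_1=5, V_2=1, V_3=3
M₂ = 1²·5 + 2²·1 + 3²·3 = 36
K = 10000 × (36 − 16) / 16² = 781.2500

781.2500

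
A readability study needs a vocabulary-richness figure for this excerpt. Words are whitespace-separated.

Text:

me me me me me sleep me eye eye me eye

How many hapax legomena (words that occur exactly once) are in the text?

1

Frequencies: me:7, eye:3, sleep:1
Hapax (freq=1): sleep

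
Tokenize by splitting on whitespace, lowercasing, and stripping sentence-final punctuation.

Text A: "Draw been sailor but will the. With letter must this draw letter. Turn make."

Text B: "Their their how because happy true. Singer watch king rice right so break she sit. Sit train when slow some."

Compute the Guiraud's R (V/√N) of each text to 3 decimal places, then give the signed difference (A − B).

-0.818

A: V=12, N=14, R=3.207
B: V=18, N=20, R=4.025
Difference = 3.207 − 4.025 = -0.818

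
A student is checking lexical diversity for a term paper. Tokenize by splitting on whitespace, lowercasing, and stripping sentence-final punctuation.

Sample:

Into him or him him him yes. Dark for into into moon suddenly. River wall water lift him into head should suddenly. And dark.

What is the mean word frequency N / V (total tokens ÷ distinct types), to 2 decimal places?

1.60

N = 24 tokens, V = 15 types.
Mean frequency = N / V = 24 / 15 = 1.60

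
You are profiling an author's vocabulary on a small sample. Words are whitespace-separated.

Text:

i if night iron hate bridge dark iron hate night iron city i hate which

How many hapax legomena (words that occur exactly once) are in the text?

5

Frequencies: iron:3, hate:3, i:2, night:2, if:1, bridge:1, dark:1, city:1, which:1
Hapax (freq=1): bridge, city, dark, if, which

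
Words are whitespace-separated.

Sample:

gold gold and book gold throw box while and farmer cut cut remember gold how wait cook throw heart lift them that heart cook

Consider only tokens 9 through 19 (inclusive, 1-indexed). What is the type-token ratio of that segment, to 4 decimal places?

Segment tokens 9–19: and, farmer, cut, cut, remember, gold, how, wait, cook, throw, heart
Segment N = 11, segment V = 10.
TTR = 10 / 11 = 0.9091

0.9091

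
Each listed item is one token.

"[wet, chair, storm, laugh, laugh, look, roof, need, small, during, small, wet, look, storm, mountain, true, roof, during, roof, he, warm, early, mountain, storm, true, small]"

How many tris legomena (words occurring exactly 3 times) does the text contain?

3

Frequencies: storm:3, roof:3, small:3, wet:2, laugh:2, look:2, during:2, mountain:2, true:2, chair:1, need:1, he:1, warm:1, early:1
Words with frequency 3: roof, small, storm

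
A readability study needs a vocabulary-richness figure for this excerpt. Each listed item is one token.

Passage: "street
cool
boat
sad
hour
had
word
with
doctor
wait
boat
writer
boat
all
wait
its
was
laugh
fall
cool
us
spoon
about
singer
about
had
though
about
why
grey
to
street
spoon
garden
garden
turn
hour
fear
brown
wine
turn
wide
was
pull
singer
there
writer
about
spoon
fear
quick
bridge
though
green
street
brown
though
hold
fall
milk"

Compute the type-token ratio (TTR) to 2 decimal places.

0.62

N = 60 tokens, V = 37 types.
TTR = V / N = 37 / 60 = 0.62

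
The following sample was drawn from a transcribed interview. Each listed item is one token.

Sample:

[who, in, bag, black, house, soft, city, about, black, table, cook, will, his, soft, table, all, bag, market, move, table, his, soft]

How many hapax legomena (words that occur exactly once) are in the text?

10

Frequencies: soft:3, table:3, bag:2, black:2, his:2, who:1, in:1, house:1, city:1, about:1, cook:1, will:1, all:1, market:1, move:1
Hapax (freq=1): about, all, city, cook, house, in, market, move, who, will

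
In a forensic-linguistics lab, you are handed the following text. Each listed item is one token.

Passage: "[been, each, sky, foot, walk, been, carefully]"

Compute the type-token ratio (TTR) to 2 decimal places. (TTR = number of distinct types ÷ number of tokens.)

0.86

N = 7 tokens, V = 6 types.
TTR = V / N = 6 / 7 = 0.86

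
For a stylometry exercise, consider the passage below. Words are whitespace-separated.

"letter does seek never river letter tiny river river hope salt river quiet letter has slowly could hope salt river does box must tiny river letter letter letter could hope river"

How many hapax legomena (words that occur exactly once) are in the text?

7

Frequencies: river:7, letter:6, hope:3, does:2, tiny:2, salt:2, could:2, seek:1, never:1, quiet:1, has:1, slowly:1, box:1, must:1
Hapax (freq=1): box, has, must, never, quiet, seek, slowly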